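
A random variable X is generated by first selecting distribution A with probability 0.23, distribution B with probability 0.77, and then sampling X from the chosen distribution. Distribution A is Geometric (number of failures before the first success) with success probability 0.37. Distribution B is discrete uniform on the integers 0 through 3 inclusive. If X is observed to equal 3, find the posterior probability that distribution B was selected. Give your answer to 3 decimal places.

0.900

Likelihoods P(X=3 | ·): A: 0.0925174; B: 0.25.
Posterior ∝ prior × likelihood. Numerator for B: 0.77·0.25 = 0.1925.
Normalizing constant: 0.23·0.0925174 + 0.77·0.25 = 0.213779.
P(B | observation) = 0.1925 / 0.213779 = 0.900463.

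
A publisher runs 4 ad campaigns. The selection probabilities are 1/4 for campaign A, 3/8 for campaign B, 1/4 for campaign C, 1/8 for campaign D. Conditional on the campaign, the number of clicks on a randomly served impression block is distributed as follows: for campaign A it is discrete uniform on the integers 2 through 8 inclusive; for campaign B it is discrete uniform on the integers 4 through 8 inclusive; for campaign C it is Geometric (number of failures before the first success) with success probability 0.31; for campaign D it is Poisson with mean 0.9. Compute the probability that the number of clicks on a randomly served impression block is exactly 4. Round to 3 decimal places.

0.130

Conditional on each campaign, P(X = 4): A: 0.142857; B: 0.2; C: 0.0702681; D: 0.0111146.
By total probability, P(X = 4) = 0.25·0.142857 + 0.375·0.2 + 0.25·0.0702681 + 0.125·0.0111146 = 0.129671.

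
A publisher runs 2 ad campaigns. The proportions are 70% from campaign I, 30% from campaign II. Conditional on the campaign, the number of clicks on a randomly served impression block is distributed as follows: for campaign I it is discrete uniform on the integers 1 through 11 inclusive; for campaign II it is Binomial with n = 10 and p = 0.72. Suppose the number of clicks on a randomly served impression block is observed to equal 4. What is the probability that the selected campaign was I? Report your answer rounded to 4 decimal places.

0.8864

Likelihoods P(X=4 | ·): I: 0.0909091; II: 0.0271955.
Posterior ∝ prior × likelihood. Numerator for I: 0.7·0.0909091 = 0.0636364.
Normalizing constant: 0.7·0.0909091 + 0.3·0.0271955 = 0.071795.
P(I | observation) = 0.0636364 / 0.071795 = 0.886362.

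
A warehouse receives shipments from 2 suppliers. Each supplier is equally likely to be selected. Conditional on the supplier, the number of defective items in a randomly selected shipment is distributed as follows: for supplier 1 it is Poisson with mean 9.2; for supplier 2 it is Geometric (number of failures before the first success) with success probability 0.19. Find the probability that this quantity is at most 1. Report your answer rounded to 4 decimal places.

Conditional on each supplier, P(X ≤ 1): 1: 0.0010306; 2: 0.3439.
By total probability, P(X ≤ 1) = 0.5·0.0010306 + 0.5·0.3439 = 0.172465.

0.1725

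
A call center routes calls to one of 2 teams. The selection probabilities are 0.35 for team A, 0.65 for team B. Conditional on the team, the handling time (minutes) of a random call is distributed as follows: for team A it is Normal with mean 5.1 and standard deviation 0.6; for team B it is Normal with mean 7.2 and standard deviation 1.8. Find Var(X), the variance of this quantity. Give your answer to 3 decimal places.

3.235

Per component, A: μ=5.1, E[X²]=26.37; B: μ=7.2, E[X²]=55.08.
E[X] = 0.35·5.1 + 0.65·7.2 = 6.465.
E[X²] = 0.35·26.37 + 0.65·55.08 = 45.0315.
Var(X) = E[X²] − (E[X])² = 45.0315 − 41.7962 = 3.23528.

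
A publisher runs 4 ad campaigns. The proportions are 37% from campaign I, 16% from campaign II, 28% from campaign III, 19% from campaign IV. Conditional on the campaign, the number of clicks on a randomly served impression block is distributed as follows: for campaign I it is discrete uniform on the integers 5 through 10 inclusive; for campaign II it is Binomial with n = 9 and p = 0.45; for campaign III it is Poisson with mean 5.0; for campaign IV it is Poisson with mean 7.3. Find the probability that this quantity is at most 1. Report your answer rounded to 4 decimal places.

Conditional on each campaign, P(X ≤ 1): I: 0; II: 0.0385176; III: 0.0404277; IV: 0.00560697.
By total probability, P(X ≤ 1) = 0.37·0 + 0.16·0.0385176 + 0.28·0.0404277 + 0.19·0.00560697 = 0.0185479.

0.0185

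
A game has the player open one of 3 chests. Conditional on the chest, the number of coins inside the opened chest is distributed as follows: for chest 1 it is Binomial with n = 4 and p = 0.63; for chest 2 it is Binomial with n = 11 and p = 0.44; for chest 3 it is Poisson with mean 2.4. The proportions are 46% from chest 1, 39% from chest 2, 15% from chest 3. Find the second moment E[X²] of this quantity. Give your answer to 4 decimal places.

For each component E[X²] = Var + (mean)², giving 1: 7.2828; 2: 26.136; 3: 8.16.
Overall E[X²] = 0.46·7.2828 + 0.39·26.136 + 0.15·8.16 = 14.7671.

14.7671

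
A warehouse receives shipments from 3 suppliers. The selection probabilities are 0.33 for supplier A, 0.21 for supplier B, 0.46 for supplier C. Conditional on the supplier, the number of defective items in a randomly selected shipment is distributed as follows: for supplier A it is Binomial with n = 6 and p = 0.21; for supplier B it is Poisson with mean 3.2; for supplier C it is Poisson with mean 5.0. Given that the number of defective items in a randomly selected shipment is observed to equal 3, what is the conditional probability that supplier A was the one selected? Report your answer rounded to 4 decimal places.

Likelihoods P(X=3 | ·): A: 0.0913207; B: 0.222616; C: 0.140374.
Posterior ∝ prior × likelihood. Numerator for A: 0.33·0.0913207 = 0.0301358.
Normalizing constant: 0.33·0.0913207 + 0.21·0.222616 + 0.46·0.140374 = 0.141457.
P(A | observation) = 0.0301358 / 0.141457 = 0.213039.

0.2130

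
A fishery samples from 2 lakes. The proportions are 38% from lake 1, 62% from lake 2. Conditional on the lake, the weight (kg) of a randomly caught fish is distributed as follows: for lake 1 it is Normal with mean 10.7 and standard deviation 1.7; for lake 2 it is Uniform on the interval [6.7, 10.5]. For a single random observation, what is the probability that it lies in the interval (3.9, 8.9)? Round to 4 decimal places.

Conditional on each lake, P(3.9 < X < 8.9): 1: 0.144808; 2: 0.578947.
By total probability, P(3.9 < X < 8.9) = 0.38·0.144808 + 0.62·0.578947 = 0.413975.

0.4140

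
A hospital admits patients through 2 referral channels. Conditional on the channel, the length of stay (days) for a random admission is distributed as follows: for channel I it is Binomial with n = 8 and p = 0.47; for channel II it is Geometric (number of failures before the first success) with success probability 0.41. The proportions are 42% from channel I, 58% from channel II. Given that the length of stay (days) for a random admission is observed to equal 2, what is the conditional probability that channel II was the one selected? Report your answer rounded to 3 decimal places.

0.590

Likelihoods P(X=2 | ·): I: 0.137091; II: 0.142721.
Posterior ∝ prior × likelihood. Numerator for II: 0.58·0.142721 = 0.0827782.
Normalizing constant: 0.42·0.137091 + 0.58·0.142721 = 0.140356.
P(II | observation) = 0.0827782 / 0.140356 = 0.589771.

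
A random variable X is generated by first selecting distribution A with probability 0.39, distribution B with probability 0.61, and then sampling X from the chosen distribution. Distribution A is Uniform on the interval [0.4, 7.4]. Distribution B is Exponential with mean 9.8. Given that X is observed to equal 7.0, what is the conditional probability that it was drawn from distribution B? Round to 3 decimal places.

Likelihoods f(7.0 | ·): A: 0.142857; B: 0.0499532.
Posterior ∝ prior × likelihood. Numerator for B: 0.61·0.0499532 = 0.0304715.
Normalizing constant: 0.39·0.142857 + 0.61·0.0499532 = 0.0861858.
P(B | observation) = 0.0304715 / 0.0861858 = 0.353556.

0.354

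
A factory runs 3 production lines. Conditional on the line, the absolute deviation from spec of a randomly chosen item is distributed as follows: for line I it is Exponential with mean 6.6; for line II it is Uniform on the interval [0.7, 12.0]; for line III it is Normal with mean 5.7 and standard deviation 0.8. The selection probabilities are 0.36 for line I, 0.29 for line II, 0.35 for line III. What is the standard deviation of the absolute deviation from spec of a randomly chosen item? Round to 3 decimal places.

4.375

Per component, I: μ=6.6, E[X²]=87.12; II: μ=6.35, E[X²]=50.9633; III: μ=5.7, E[X²]=33.13.
E[X] = 0.36·6.6 + 0.29·6.35 + 0.35·5.7 = 6.2125.
E[X²] = 0.36·87.12 + 0.29·50.9633 + 0.35·33.13 = 57.7381.
Var(X) = E[X²] − (E[X])² = 57.7381 − 38.5952 = 19.1429.
SD(X) = √19.1429 = 4.37526.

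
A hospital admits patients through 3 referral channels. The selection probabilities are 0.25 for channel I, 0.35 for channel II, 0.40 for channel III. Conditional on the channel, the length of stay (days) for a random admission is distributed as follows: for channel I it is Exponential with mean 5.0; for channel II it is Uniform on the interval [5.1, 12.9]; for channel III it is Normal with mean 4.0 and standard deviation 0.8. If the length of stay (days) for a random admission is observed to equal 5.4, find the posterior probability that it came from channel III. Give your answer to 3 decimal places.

0.411

Likelihoods f(5.4 | ·): I: 0.0679191; II: 0.128205; III: 0.107847.
Posterior ∝ prior × likelihood. Numerator for III: 0.4·0.107847 = 0.0431387.
Normalizing constant: 0.25·0.0679191 + 0.35·0.128205 + 0.4·0.107847 = 0.10499.
P(III | observation) = 0.0431387 / 0.10499 = 0.410883.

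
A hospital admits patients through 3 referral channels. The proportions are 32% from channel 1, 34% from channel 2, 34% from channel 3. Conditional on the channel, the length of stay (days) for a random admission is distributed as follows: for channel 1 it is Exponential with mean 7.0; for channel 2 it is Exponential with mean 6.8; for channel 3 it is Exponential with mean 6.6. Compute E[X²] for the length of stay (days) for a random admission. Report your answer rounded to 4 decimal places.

92.4240

For each component E[X²] = Var + (mean)², giving 1: 98; 2: 92.48; 3: 87.12.
Overall E[X²] = 0.32·98 + 0.34·92.48 + 0.34·87.12 = 92.424.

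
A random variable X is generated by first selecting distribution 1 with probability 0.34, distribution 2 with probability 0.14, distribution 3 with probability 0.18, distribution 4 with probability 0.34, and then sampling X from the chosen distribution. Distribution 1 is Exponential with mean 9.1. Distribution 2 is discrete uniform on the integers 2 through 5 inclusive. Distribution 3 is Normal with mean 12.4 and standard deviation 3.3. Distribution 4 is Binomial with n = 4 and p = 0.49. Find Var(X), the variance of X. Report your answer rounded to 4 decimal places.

47.4623

Per component, 1: μ=9.1, E[X²]=165.62; 2: μ=3.5, E[X²]=13.5; 3: μ=12.4, E[X²]=164.65; 4: μ=1.96, E[X²]=4.8412.
E[X] = 0.34·9.1 + 0.14·3.5 + 0.18·12.4 + 0.34·1.96 = 6.4824.
E[X²] = 0.34·165.62 + 0.14·13.5 + 0.18·164.65 + 0.34·4.8412 = 89.4838.
Var(X) = E[X²] − (E[X])² = 89.4838 − 42.0215 = 47.4623.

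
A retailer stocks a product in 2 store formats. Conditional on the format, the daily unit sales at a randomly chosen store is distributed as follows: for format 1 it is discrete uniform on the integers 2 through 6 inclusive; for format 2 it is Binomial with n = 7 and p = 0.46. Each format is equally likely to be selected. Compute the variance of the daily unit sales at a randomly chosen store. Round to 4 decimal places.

Per component, 1: μ=4, E[X²]=18; 2: μ=3.22, E[X²]=12.1072.
E[X] = 0.5·4 + 0.5·3.22 = 3.61.
E[X²] = 0.5·18 + 0.5·12.1072 = 15.0536.
Var(X) = E[X²] − (E[X])² = 15.0536 − 13.0321 = 2.0215.

2.0215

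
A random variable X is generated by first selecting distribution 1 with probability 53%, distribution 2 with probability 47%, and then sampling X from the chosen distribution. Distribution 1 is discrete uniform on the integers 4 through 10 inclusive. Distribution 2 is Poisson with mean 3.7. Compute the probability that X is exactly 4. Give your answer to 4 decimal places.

0.1665

Conditional on each component, P(X = 4): 1: 0.142857; 2: 0.193066.
By total probability, P(X = 4) = 0.53·0.142857 + 0.47·0.193066 = 0.166455.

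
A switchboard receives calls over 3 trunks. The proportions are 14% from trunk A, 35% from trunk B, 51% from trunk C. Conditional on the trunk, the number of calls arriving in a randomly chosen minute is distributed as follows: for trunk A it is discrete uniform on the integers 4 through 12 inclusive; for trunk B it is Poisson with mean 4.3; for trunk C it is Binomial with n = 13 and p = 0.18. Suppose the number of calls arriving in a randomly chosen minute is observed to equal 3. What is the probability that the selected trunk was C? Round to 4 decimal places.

0.6501

Likelihoods P(X=3 | ·): A: 0; B: 0.179799; C: 0.229257.
Posterior ∝ prior × likelihood. Numerator for C: 0.51·0.229257 = 0.116921.
Normalizing constant: 0.14·0 + 0.35·0.179799 + 0.51·0.229257 = 0.179851.
P(C | observation) = 0.116921 / 0.179851 = 0.6501.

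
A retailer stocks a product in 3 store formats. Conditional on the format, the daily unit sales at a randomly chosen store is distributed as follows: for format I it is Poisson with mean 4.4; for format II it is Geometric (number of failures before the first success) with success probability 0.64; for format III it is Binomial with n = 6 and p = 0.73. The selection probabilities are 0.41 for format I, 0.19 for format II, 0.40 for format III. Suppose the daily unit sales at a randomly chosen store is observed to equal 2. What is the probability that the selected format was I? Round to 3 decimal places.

Likelihoods P(X=2 | ·): I: 0.118845; II: 0.082944; III: 0.0424807.
Posterior ∝ prior × likelihood. Numerator for I: 0.41·0.118845 = 0.0487263.
Normalizing constant: 0.41·0.118845 + 0.19·0.082944 + 0.4·0.0424807 = 0.081478.
P(I | observation) = 0.0487263 / 0.081478 = 0.598031.

0.598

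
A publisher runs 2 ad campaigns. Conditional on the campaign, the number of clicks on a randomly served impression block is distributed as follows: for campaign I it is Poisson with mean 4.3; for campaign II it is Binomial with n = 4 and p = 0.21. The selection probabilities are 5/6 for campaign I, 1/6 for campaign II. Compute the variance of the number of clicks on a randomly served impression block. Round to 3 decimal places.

5.357

Per component, I: μ=4.3, E[X²]=22.79; II: μ=0.84, E[X²]=1.3692.
E[X] = 0.833333·4.3 + 0.166667·0.84 = 3.72333.
E[X²] = 0.833333·22.79 + 0.166667·1.3692 = 19.2199.
Var(X) = E[X²] − (E[X])² = 19.2199 − 13.8632 = 5.35666.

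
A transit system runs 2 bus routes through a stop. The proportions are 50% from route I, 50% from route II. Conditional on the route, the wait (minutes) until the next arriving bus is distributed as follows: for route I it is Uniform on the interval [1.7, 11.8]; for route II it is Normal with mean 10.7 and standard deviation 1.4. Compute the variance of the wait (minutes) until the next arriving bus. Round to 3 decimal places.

Per component, I: μ=6.75, E[X²]=54.0633; II: μ=10.7, E[X²]=116.45.
E[X] = 0.5·6.75 + 0.5·10.7 = 8.725.
E[X²] = 0.5·54.0633 + 0.5·116.45 = 85.2567.
Var(X) = E[X²] − (E[X])² = 85.2567 − 76.1256 = 9.13104.

9.131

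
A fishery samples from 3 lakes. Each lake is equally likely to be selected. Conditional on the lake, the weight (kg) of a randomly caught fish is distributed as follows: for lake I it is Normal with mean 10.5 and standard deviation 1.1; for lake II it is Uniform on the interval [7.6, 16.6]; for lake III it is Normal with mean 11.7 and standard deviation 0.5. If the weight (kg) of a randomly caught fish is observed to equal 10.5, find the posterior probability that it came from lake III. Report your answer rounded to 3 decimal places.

Likelihoods f(10.5 | ·): I: 0.362675; II: 0.111111; III: 0.0447891.
Posterior ∝ prior × likelihood. Numerator for III: 0.333333·0.0447891 = 0.0149297.
Normalizing constant: 0.333333·0.362675 + 0.333333·0.111111 + 0.333333·0.0447891 = 0.172858.
P(III | observation) = 0.0149297 / 0.172858 = 0.0863695.

0.086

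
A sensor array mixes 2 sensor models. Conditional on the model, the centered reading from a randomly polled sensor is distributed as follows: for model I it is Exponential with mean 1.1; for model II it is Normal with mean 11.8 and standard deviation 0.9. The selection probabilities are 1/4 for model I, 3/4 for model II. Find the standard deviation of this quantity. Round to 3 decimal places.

Per component, I: μ=1.1, E[X²]=2.42; II: μ=11.8, E[X²]=140.05.
E[X] = 0.25·1.1 + 0.75·11.8 = 9.125.
E[X²] = 0.25·2.42 + 0.75·140.05 = 105.643.
Var(X) = E[X²] − (E[X])² = 105.643 − 83.2656 = 22.3769.
SD(X) = √22.3769 = 4.73042.

4.730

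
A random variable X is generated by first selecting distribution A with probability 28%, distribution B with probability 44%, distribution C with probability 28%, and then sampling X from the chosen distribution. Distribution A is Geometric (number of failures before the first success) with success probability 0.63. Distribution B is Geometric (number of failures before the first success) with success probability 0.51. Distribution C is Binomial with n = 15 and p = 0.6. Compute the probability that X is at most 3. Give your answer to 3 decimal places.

Conditional on each component, P(X ≤ 3): A: 0.981258; B: 0.942352; C: 0.00192777.
By total probability, P(X ≤ 3) = 0.28·0.981258 + 0.44·0.942352 + 0.28·0.00192777 = 0.689927.

0.690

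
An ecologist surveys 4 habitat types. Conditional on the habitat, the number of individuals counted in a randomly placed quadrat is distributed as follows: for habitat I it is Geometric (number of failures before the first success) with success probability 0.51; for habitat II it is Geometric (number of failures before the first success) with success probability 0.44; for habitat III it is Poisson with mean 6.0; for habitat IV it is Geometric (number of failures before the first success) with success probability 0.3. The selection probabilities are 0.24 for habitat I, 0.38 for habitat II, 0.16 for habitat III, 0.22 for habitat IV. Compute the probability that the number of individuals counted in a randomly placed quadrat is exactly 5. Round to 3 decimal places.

Conditional on each habitat, P(X = 5): I: 0.0144062; II: 0.0242322; III: 0.160623; IV: 0.050421.
By total probability, P(X = 5) = 0.24·0.0144062 + 0.38·0.0242322 + 0.16·0.160623 + 0.22·0.050421 = 0.0494581.

0.049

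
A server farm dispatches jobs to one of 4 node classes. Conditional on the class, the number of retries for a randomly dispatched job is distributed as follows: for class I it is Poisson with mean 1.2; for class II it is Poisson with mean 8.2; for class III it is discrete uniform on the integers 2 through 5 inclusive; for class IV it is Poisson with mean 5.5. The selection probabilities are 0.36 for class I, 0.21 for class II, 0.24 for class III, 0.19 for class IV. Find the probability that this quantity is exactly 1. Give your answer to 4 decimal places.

0.1349

Conditional on each class, P(X = 1): I: 0.361433; II: 0.00225216; III: 0; IV: 0.0224772.
By total probability, P(X = 1) = 0.36·0.361433 + 0.21·0.00225216 + 0.24·0 + 0.19·0.0224772 = 0.13486.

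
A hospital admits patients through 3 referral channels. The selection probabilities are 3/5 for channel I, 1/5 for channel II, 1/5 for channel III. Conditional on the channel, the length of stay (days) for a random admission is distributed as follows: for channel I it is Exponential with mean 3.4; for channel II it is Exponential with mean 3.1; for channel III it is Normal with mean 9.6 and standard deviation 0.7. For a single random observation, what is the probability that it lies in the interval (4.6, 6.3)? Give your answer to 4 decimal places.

Conditional on each channel, P(4.6 < X < 6.3): I: 0.101704; II: 0.0957189; III: 1.2128e-06.
By total probability, P(4.6 < X < 6.3) = 0.6·0.101704 + 0.2·0.0957189 + 0.2·1.2128e-06 = 0.0801661.

0.0802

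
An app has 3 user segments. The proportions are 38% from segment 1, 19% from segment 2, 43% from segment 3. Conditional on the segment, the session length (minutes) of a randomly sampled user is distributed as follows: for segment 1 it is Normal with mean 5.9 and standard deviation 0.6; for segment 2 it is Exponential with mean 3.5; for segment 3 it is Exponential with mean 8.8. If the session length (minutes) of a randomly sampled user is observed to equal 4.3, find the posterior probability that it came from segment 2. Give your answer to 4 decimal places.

Likelihoods f(4.3 | ·): 1: 0.0189933; 2: 0.0836316; 3: 0.0697116.
Posterior ∝ prior × likelihood. Numerator for 2: 0.19·0.0836316 = 0.01589.
Normalizing constant: 0.38·0.0189933 + 0.19·0.0836316 + 0.43·0.0697116 = 0.0530835.
P(2 | observation) = 0.01589 / 0.0530835 = 0.29934.

0.2993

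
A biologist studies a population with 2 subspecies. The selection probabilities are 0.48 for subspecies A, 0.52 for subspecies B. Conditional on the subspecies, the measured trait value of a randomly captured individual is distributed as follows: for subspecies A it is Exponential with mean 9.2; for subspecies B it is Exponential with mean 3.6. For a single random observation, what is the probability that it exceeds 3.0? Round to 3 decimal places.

Conditional on each subspecies, P(X > 3.0): A: 0.721742; B: 0.434598.
By total probability, P(X > 3.0) = 0.48·0.721742 + 0.52·0.434598 = 0.572427.

0.572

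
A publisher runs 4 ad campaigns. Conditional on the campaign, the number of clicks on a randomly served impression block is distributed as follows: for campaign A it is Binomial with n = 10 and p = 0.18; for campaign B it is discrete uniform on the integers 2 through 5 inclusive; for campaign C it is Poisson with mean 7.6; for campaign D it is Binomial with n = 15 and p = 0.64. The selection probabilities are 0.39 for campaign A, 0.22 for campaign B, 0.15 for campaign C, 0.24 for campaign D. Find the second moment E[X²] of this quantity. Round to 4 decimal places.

37.5611

For each component E[X²] = Var + (mean)², giving A: 4.716; B: 13.5; C: 65.36; D: 95.616.
Overall E[X²] = 0.39·4.716 + 0.22·13.5 + 0.15·65.36 + 0.24·95.616 = 37.5611.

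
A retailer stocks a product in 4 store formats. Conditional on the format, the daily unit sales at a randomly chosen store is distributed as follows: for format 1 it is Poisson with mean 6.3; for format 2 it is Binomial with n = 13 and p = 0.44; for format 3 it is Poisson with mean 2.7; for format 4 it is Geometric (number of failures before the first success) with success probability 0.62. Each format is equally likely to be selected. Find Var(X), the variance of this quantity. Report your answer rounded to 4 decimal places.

8.6228

Per component, 1: μ=6.3, E[X²]=45.99; 2: μ=5.72, E[X²]=35.9216; 3: μ=2.7, E[X²]=9.99; 4: μ=0.612903, E[X²]=1.3642.
E[X] = 0.25·6.3 + 0.25·5.72 + 0.25·2.7 + 0.25·0.612903 = 3.83323.
E[X²] = 0.25·45.99 + 0.25·35.9216 + 0.25·9.99 + 0.25·1.3642 = 23.3165.
Var(X) = E[X²] − (E[X])² = 23.3165 − 14.6936 = 8.62283.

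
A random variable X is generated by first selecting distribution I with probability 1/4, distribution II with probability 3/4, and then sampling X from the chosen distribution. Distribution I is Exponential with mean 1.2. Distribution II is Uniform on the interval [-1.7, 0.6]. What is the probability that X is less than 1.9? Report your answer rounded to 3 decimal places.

0.949

Conditional on each component, P(X < 1.9): I: 0.79471; II: 1.
By total probability, P(X < 1.9) = 0.25·0.79471 + 0.75·1 = 0.948678.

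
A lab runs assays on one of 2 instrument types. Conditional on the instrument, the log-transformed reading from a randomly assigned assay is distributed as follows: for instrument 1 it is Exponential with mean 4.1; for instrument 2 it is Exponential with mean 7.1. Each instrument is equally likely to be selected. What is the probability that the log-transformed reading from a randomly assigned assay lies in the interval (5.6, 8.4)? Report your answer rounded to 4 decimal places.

Conditional on each instrument, P(5.6 < X < 8.4): 1: 0.126271; 2: 0.148092.
By total probability, P(5.6 < X < 8.4) = 0.5·0.126271 + 0.5·0.148092 = 0.137182.

0.1372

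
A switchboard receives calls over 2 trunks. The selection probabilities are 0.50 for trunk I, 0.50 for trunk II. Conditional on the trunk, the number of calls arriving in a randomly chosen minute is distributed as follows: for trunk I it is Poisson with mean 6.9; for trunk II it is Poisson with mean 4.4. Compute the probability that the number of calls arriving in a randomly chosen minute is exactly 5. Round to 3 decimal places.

0.150

Conditional on each trunk, P(X = 5): I: 0.131351; II: 0.168728.
By total probability, P(X = 5) = 0.5·0.131351 + 0.5·0.168728 = 0.150039.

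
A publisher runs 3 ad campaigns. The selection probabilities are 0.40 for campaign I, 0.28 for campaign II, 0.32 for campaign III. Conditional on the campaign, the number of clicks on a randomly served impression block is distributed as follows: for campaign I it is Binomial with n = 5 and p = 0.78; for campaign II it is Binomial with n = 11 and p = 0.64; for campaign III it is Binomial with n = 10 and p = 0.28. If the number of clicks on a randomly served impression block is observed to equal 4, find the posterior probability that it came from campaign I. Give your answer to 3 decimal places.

0.700

Likelihoods P(X=4 | ·): I: 0.407166; II: 0.0433862; III: 0.179823.
Posterior ∝ prior × likelihood. Numerator for I: 0.4·0.407166 = 0.162866.
Normalizing constant: 0.4·0.407166 + 0.28·0.0433862 + 0.32·0.179823 = 0.232558.
P(I | observation) = 0.162866 / 0.232558 = 0.700326.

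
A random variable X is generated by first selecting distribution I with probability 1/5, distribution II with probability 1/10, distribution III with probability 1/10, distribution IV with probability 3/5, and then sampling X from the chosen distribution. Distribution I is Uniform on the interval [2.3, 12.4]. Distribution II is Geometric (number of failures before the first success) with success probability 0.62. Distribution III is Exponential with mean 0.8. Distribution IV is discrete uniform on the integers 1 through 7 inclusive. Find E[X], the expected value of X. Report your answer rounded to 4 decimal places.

Component means — I: 7.35; II: 0.612903; III: 0.8; IV: 4.
E[X] = 0.2·7.35 + 0.1·0.612903 + 0.1·0.8 + 0.6·4 = 4.01129.

4.0113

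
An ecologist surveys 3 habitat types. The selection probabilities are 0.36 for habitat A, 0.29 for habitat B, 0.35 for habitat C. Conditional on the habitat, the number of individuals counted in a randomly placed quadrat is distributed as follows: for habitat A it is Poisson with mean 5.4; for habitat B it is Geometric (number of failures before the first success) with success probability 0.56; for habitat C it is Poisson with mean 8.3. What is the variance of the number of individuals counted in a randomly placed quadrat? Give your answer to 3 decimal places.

Per component, A: μ=5.4, E[X²]=34.56; B: μ=0.785714, E[X²]=2.02041; C: μ=8.3, E[X²]=77.19.
E[X] = 0.36·5.4 + 0.29·0.785714 + 0.35·8.3 = 5.07686.
E[X²] = 0.36·34.56 + 0.29·2.02041 + 0.35·77.19 = 40.044.
Var(X) = E[X²] − (E[X])² = 40.044 − 25.7745 = 14.2695.

14.270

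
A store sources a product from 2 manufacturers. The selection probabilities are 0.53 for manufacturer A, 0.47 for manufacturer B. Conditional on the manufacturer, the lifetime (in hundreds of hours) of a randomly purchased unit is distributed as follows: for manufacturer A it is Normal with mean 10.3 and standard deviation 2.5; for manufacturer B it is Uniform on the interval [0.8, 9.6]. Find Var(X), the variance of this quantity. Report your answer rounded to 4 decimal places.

Per component, A: μ=10.3, E[X²]=112.34; B: μ=5.2, E[X²]=33.4933.
E[X] = 0.53·10.3 + 0.47·5.2 = 7.903.
E[X²] = 0.53·112.34 + 0.47·33.4933 = 75.2821.
Var(X) = E[X²] − (E[X])² = 75.2821 − 62.4574 = 12.8247.

12.8247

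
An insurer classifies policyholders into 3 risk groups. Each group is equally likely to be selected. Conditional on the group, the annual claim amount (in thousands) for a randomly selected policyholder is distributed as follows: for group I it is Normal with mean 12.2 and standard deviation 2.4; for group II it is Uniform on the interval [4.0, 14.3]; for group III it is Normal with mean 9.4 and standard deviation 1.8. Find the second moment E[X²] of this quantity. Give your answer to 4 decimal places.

112.9211

For each component E[X²] = Var + (mean)², giving I: 154.6; II: 92.5633; III: 91.6.
Overall E[X²] = 0.333333·154.6 + 0.333333·92.5633 + 0.333333·91.6 = 112.921.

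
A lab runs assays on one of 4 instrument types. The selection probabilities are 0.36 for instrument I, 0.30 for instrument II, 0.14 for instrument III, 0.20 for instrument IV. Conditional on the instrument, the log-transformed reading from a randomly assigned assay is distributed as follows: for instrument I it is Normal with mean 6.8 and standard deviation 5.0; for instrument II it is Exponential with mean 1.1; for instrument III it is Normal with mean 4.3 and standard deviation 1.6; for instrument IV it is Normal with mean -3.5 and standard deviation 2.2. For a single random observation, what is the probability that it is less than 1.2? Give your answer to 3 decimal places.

0.447

Conditional on each instrument, P(X < 1.2): I: 0.131357; II: 0.664089; III: 0.0263421; IV: 0.983675.
By total probability, P(X < 1.2) = 0.36·0.131357 + 0.3·0.664089 + 0.14·0.0263421 + 0.2·0.983675 = 0.446938.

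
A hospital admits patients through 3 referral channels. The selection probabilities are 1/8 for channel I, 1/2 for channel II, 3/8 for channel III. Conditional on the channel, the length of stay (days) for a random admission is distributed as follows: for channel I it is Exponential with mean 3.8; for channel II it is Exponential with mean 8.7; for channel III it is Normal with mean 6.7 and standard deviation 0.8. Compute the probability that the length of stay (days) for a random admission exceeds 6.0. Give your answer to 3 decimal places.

0.580

Conditional on each channel, P(X > 6.0): I: 0.206192; II: 0.501749; III: 0.809213.
By total probability, P(X > 6.0) = 0.125·0.206192 + 0.5·0.501749 + 0.375·0.809213 = 0.580103.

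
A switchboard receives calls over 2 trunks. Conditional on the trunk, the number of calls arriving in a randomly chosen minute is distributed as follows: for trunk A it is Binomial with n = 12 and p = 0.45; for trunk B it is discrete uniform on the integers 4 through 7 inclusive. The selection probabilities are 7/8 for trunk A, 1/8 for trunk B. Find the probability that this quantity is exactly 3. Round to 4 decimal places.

0.0808

Conditional on each trunk, P(X = 3): A: 0.0923261; B: 0.
By total probability, P(X = 3) = 0.875·0.0923261 + 0.125·0 = 0.0807853.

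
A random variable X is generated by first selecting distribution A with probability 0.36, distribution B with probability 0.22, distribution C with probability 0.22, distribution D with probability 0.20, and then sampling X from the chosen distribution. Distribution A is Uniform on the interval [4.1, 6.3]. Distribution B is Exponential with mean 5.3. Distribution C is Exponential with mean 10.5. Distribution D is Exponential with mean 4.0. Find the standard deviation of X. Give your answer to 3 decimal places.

6.273

Per component, A: μ=5.2, E[X²]=27.4433; B: μ=5.3, E[X²]=56.18; C: μ=10.5, E[X²]=220.5; D: μ=4, E[X²]=32.
E[X] = 0.36·5.2 + 0.22·5.3 + 0.22·10.5 + 0.2·4 = 6.148.
E[X²] = 0.36·27.4433 + 0.22·56.18 + 0.22·220.5 + 0.2·32 = 77.1492.
Var(X) = E[X²] − (E[X])² = 77.1492 − 37.7979 = 39.3513.
SD(X) = √39.3513 = 6.27306.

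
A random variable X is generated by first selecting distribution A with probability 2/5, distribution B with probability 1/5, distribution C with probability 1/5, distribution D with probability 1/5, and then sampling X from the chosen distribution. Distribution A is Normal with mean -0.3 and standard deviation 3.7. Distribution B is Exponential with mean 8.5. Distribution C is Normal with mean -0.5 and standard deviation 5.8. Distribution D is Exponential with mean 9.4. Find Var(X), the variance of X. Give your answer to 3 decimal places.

65.244

Per component, A: μ=-0.3, E[X²]=13.78; B: μ=8.5, E[X²]=144.5; C: μ=-0.5, E[X²]=33.89; D: μ=9.4, E[X²]=176.72.
E[X] = 0.4·-0.3 + 0.2·8.5 + 0.2·-0.5 + 0.2·9.4 = 3.36.
E[X²] = 0.4·13.78 + 0.2·144.5 + 0.2·33.89 + 0.2·176.72 = 76.534.
Var(X) = E[X²] − (E[X])² = 76.534 − 11.2896 = 65.2444.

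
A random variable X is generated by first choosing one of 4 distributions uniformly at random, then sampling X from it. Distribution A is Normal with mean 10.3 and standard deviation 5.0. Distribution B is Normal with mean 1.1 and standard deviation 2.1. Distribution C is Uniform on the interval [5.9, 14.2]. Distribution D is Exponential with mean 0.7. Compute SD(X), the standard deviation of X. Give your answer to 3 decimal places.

5.518

Per component, A: μ=10.3, E[X²]=131.09; B: μ=1.1, E[X²]=5.62; C: μ=10.05, E[X²]=106.743; D: μ=0.7, E[X²]=0.98.
E[X] = 0.25·10.3 + 0.25·1.1 + 0.25·10.05 + 0.25·0.7 = 5.5375.
E[X²] = 0.25·131.09 + 0.25·5.62 + 0.25·106.743 + 0.25·0.98 = 61.1083.
Var(X) = E[X²] − (E[X])² = 61.1083 − 30.6639 = 30.4444.
SD(X) = √30.4444 = 5.51765.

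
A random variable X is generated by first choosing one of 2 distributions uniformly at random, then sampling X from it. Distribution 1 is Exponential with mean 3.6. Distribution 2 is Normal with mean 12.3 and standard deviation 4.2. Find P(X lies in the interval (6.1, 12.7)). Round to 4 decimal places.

0.3112

Conditional on each component, P(6.1 < X < 12.7): 1: 0.154331; 2: 0.467991.
By total probability, P(6.1 < X < 12.7) = 0.5·0.154331 + 0.5·0.467991 = 0.311161.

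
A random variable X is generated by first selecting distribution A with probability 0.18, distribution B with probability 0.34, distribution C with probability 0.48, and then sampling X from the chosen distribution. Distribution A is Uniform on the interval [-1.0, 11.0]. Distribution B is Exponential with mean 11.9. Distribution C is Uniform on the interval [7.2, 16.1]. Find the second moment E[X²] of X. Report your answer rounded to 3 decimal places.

171.270

For each component E[X²] = Var + (mean)², giving A: 37; B: 283.22; C: 142.323.
Overall E[X²] = 0.18·37 + 0.34·283.22 + 0.48·142.323 = 171.27.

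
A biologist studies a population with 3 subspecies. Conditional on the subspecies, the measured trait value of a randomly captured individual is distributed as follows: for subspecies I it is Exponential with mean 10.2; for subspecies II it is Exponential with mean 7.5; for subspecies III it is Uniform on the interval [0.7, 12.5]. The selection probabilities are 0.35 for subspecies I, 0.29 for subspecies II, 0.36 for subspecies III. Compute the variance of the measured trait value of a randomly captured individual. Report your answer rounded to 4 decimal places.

59.3612

Per component, I: μ=10.2, E[X²]=208.08; II: μ=7.5, E[X²]=112.5; III: μ=6.6, E[X²]=55.1633.
E[X] = 0.35·10.2 + 0.29·7.5 + 0.36·6.6 = 8.121.
E[X²] = 0.35·208.08 + 0.29·112.5 + 0.36·55.1633 = 125.312.
Var(X) = E[X²] − (E[X])² = 125.312 − 65.9506 = 59.3612.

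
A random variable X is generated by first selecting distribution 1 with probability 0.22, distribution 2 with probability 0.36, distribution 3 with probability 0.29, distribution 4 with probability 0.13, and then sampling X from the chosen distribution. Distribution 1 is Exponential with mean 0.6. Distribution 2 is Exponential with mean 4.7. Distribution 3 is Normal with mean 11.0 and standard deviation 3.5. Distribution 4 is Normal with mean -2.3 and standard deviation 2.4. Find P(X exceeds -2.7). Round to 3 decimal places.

0.944

Conditional on each component, P(X > -2.7): 1: 1; 2: 1; 3: 0.999955; 4: 0.566184.
By total probability, P(X > -2.7) = 0.22·1 + 0.36·1 + 0.29·0.999955 + 0.13·0.566184 = 0.943591.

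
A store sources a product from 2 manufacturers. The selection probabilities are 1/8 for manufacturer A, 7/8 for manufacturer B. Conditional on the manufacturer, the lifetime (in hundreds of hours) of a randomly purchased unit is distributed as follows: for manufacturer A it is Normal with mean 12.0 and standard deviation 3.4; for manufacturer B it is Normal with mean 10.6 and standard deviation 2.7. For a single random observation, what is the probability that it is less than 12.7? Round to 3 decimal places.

Conditional on each manufacturer, P(X < 12.7): A: 0.581559; B: 0.78165.
By total probability, P(X < 12.7) = 0.125·0.581559 + 0.875·0.78165 = 0.756639.

0.757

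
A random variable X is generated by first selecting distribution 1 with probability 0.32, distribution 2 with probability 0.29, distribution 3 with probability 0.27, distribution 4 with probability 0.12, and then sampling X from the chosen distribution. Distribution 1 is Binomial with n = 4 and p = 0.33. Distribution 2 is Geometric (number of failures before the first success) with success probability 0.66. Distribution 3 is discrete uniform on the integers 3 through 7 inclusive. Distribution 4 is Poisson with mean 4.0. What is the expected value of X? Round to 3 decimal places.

Component means — 1: 1.32; 2: 0.515152; 3: 5; 4: 4.
E[X] = 0.32·1.32 + 0.29·0.515152 + 0.27·5 + 0.12·4 = 2.40179.

2.402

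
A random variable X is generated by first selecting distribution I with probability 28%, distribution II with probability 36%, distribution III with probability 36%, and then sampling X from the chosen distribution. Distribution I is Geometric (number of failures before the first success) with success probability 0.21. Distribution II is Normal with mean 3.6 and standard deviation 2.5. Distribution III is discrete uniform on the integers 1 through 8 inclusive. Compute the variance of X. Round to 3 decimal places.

Per component, I: μ=3.7619, E[X²]=32.0658; II: μ=3.6, E[X²]=19.21; III: μ=4.5, E[X²]=25.5.
E[X] = 0.28·3.7619 + 0.36·3.6 + 0.36·4.5 = 3.96933.
E[X²] = 0.28·32.0658 + 0.36·19.21 + 0.36·25.5 = 25.074.
Var(X) = E[X²] − (E[X])² = 25.074 − 15.7556 = 9.31841.

9.318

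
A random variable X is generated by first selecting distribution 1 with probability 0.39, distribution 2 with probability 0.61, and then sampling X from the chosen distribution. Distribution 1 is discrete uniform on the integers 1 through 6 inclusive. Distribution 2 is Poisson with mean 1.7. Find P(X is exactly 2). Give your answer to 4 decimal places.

Conditional on each component, P(X = 2): 1: 0.166667; 2: 0.263978.
By total probability, P(X = 2) = 0.39·0.166667 + 0.61·0.263978 = 0.226026.

0.2260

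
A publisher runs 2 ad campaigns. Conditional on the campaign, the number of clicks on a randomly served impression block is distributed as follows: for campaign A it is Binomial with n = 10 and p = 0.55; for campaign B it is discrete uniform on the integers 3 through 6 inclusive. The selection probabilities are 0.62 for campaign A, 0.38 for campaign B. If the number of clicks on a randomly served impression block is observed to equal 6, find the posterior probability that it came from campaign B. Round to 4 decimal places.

Likelihoods P(X=6 | ·): A: 0.238367; B: 0.25.
Posterior ∝ prior × likelihood. Numerator for B: 0.38·0.25 = 0.095.
Normalizing constant: 0.62·0.238367 + 0.38·0.25 = 0.242787.
P(B | observation) = 0.095 / 0.242787 = 0.391289.

0.3913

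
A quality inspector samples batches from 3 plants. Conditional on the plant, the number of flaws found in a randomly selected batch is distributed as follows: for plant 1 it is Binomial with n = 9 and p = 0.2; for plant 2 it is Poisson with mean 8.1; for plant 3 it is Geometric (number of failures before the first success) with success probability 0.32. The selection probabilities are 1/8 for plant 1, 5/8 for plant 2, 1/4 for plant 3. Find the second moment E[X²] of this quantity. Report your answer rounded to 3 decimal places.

For each component E[X²] = Var + (mean)², giving 1: 4.68; 2: 73.71; 3: 11.1562.
Overall E[X²] = 0.125·4.68 + 0.625·73.71 + 0.25·11.1562 = 49.4428.

49.443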